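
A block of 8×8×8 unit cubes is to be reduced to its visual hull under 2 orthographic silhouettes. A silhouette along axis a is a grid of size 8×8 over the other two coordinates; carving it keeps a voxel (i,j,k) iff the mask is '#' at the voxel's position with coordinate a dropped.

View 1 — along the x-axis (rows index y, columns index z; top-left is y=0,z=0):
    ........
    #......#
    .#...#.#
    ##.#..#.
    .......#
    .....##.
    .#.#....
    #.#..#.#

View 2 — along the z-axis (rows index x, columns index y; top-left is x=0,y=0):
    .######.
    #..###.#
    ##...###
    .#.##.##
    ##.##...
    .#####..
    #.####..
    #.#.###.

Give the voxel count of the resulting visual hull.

|visual hull| = 85

start: 8×8×8 = 512 voxels
after view 1 [x-axis, 18 of 64 cells solid] → remaining = 144
after view 2 [z-axis, 40 of 64 cells solid] → remaining = 85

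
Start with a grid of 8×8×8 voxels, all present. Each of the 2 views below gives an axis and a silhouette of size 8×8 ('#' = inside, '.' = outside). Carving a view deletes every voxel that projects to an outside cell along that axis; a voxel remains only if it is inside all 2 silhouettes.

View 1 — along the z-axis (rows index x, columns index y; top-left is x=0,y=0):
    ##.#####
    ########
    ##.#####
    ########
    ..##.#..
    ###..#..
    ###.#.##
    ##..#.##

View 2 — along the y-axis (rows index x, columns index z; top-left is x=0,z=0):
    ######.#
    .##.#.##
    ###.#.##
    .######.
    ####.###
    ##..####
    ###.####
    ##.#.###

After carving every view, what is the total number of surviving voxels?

before carving: 512 voxels (8×8×8)
[1] z-view keeps 48 columns → grid now 384
[2] y-view keeps 50 columns → grid now 296

voxel count = 296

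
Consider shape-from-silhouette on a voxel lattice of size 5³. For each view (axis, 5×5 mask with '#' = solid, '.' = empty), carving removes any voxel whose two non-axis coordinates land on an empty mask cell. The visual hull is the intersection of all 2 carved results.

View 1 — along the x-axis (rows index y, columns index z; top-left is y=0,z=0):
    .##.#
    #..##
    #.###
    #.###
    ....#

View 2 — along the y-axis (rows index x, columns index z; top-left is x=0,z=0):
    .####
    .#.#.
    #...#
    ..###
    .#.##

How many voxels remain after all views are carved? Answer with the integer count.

before carving: 125 voxels (5×5×5)
after view 1 [x-axis, 15 of 25 cells solid] → remaining = 75
after view 2 [y-axis, 14 of 25 cells solid] → remaining = 44

remaining voxels: 44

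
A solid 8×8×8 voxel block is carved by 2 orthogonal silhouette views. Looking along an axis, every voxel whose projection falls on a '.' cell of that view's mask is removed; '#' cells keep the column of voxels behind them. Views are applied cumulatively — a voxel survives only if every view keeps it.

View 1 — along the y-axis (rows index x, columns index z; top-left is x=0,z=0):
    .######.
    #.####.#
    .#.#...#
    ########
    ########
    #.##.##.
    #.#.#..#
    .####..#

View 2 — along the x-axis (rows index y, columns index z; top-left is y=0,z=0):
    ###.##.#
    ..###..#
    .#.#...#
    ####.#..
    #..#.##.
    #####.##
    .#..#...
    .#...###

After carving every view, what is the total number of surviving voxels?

remaining voxels: 199

start: 8×8×8 = 512 voxels
step 1: project along y, AND mask (45/64) → |grid| = 360
step 2: project along x, AND mask (35/64) → |grid| = 199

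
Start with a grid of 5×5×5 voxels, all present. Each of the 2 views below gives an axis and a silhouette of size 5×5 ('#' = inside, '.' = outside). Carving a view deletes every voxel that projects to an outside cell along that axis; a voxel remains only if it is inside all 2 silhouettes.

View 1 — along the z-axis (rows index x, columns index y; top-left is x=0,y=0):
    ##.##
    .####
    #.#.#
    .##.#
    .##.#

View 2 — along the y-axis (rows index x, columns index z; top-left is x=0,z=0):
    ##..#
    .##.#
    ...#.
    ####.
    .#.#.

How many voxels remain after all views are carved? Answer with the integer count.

45 voxels

initial block: 5^3 = 125
V1 z: intersect with XY mask (17 set) -- 85 left
V2 y: intersect with XZ mask (13 set) -- 45 left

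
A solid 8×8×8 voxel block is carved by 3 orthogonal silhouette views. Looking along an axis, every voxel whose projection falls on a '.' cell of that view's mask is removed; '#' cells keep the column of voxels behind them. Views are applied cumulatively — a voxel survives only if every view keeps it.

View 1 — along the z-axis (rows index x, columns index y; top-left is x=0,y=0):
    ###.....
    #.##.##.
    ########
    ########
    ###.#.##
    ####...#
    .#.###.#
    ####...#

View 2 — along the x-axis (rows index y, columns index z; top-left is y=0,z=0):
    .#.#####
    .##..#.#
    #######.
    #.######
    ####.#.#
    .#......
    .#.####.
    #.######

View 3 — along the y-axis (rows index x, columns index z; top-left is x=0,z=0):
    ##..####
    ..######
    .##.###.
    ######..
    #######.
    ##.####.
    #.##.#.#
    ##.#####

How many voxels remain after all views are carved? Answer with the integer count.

|visual hull| = 193

start: 8×8×8 = 512 voxels
carve view 1 (along z, XY-mask fill 45/64): 360 voxels remain
carve view 2 (along x, YZ-mask fill 43/64): 251 voxels remain
carve view 3 (along y, XZ-mask fill 48/64): 193 voxels remain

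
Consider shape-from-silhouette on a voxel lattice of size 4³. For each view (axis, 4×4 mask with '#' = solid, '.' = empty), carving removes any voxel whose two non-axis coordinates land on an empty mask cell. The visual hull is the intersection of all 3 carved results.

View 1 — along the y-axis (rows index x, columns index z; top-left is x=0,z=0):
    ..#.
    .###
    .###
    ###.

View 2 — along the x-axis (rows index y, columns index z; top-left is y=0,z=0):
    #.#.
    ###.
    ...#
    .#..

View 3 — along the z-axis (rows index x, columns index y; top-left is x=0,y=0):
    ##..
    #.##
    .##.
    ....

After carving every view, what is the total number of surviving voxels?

remaining voxels: 8

before carving: 64 voxels (4×4×4)
  1. axis=1 (XZ plane), |mask|=10  ⇒  voxels=40
  2. axis=0 (YZ plane), |mask|=7  ⇒  voxels=18
  3. axis=2 (XY plane), |mask|=7  ⇒  voxels=8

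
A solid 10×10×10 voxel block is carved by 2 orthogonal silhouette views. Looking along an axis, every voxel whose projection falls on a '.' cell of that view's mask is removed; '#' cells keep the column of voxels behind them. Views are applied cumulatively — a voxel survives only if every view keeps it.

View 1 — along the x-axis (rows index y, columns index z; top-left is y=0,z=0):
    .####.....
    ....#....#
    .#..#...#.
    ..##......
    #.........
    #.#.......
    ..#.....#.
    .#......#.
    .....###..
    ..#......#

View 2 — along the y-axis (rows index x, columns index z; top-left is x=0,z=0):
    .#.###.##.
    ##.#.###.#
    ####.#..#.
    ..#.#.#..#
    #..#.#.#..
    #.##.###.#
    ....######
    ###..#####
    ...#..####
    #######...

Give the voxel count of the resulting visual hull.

initial block: 10^3 = 1000
V1 x: intersect with YZ mask (23 set) -- 230 left
V2 y: intersect with XZ mask (60 set) -- 127 left

127 voxels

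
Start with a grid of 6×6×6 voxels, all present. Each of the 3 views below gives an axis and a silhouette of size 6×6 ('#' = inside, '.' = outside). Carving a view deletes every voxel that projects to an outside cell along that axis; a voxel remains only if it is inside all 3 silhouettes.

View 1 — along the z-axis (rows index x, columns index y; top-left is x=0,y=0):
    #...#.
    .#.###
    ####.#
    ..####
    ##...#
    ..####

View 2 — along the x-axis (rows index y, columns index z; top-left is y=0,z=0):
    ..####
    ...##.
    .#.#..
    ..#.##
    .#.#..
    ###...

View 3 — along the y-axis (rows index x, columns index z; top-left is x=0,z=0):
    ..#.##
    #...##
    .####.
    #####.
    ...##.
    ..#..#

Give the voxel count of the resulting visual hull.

remaining voxels: 34

full grid |V| = 216
after view 1 [z-axis, 22 of 36 cells solid] → remaining = 132
after view 2 [x-axis, 16 of 36 cells solid] → remaining = 59
after view 3 [y-axis, 19 of 36 cells solid] → remaining = 34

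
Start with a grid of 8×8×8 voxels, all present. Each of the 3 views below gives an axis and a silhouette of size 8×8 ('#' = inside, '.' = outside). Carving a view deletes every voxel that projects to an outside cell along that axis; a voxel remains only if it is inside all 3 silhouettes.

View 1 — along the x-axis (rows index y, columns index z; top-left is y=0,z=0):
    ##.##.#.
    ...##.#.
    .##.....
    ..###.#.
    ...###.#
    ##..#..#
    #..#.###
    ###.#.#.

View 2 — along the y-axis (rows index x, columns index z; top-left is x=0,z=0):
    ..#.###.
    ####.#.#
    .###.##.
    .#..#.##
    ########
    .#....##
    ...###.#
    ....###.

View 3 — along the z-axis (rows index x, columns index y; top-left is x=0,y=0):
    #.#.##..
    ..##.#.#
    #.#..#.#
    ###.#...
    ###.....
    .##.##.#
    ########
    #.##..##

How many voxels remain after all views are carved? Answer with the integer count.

voxel count = 74

initial block: 8^3 = 512
  1. axis=0 (YZ plane), |mask|=32  ⇒  voxels=256
  2. axis=1 (XZ plane), |mask|=37  ⇒  voxels=147
  3. axis=2 (XY plane), |mask|=37  ⇒  voxels=74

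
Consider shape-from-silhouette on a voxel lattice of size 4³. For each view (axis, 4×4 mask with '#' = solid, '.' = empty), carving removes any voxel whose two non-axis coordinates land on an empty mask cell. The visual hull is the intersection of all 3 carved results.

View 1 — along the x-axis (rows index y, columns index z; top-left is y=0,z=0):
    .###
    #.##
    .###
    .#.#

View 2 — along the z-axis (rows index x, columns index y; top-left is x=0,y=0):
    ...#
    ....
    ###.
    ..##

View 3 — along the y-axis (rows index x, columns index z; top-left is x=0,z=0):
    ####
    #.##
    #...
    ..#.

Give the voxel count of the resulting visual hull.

|visual hull| = 4

full grid |V| = 64
step 1: project along x, AND mask (11/16) → |grid| = 44
step 2: project along z, AND mask (6/16) → |grid| = 16
step 3: project along y, AND mask (9/16) → |grid| = 4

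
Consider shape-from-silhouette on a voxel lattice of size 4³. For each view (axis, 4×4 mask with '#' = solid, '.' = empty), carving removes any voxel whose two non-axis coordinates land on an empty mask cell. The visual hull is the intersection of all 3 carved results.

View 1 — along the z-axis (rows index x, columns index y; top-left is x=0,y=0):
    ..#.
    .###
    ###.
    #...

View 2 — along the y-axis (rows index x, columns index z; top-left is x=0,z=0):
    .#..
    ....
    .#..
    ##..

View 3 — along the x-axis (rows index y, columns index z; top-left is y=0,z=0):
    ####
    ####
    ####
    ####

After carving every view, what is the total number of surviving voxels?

before carving: 64 voxels (4×4×4)
[1] z-view keeps 8 columns → grid now 32
[2] y-view keeps 4 columns → grid now 6
[3] x-view keeps 16 columns → grid now 6

voxel count = 6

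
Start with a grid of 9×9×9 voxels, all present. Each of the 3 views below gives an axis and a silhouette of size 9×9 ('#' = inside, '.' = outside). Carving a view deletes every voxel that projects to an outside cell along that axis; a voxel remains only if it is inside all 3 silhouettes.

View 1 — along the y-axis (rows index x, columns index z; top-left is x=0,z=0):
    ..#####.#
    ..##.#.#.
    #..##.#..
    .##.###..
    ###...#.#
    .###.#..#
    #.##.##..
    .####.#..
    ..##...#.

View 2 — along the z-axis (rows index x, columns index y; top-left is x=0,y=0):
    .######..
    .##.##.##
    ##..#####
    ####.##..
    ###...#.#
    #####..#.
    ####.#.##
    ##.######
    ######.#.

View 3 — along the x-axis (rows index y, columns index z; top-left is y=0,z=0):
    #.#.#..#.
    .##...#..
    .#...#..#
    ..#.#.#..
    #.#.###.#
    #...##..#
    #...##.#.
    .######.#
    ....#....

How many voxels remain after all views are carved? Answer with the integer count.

115 voxels

start: 9×9×9 = 729 voxels
V1 y: intersect with XZ mask (42 set) -- 378 left
V2 z: intersect with XY mask (58 set) -- 269 left
V3 x: intersect with YZ mask (35 set) -- 115 left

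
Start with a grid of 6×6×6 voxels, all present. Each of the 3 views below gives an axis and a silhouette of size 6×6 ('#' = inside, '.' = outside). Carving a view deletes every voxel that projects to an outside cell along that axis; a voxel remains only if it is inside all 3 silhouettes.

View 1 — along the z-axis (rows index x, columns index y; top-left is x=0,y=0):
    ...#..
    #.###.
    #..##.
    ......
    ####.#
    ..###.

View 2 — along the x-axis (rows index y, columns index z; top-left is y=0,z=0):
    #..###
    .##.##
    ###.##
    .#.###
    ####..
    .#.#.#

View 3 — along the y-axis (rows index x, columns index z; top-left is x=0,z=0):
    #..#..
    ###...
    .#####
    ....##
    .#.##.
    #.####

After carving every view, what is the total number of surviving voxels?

remaining voxels: 40

full grid |V| = 216
  1. axis=2 (XY plane), |mask|=16  ⇒  voxels=96
  2. axis=0 (YZ plane), |mask|=24  ⇒  voxels=66
  3. axis=1 (XZ plane), |mask|=20  ⇒  voxels=40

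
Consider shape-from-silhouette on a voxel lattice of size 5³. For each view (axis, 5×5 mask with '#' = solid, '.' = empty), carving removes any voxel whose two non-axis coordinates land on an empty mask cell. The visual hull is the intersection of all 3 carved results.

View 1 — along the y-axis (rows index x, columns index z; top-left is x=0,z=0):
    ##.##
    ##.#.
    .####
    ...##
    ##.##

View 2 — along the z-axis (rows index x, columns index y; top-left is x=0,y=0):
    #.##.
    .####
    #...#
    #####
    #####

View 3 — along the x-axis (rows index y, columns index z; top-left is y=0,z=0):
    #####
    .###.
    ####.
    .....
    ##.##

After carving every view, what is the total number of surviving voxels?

before carving: 125 voxels (5×5×5)
  1. axis=1 (XZ plane), |mask|=17  ⇒  voxels=85
  2. axis=2 (XY plane), |mask|=19  ⇒  voxels=62
  3. axis=0 (YZ plane), |mask|=16  ⇒  voxels=41

remaining voxels: 41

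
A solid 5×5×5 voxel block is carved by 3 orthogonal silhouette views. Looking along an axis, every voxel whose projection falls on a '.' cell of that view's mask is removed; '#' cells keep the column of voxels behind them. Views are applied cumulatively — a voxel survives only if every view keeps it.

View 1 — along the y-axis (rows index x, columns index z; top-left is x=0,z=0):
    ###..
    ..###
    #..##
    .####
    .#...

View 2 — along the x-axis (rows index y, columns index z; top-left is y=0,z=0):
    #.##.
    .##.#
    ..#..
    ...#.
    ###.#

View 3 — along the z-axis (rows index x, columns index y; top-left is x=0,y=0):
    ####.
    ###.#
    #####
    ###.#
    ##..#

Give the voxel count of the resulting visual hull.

|visual hull| = 29

full grid |V| = 125
after view 1 [y-axis, 14 of 25 cells solid] → remaining = 70
after view 2 [x-axis, 12 of 25 cells solid] → remaining = 34
after view 3 [z-axis, 20 of 25 cells solid] → remaining = 29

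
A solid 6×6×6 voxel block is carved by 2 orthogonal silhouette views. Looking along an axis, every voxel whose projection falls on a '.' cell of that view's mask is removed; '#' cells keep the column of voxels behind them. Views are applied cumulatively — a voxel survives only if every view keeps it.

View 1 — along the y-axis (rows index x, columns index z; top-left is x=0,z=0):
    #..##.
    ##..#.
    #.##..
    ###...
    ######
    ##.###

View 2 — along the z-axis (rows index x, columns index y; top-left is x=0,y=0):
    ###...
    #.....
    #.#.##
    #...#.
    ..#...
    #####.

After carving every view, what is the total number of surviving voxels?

before carving: 216 voxels (6×6×6)
after view 1 [y-axis, 23 of 36 cells solid] → remaining = 138
after view 2 [z-axis, 16 of 36 cells solid] → remaining = 61

|visual hull| = 61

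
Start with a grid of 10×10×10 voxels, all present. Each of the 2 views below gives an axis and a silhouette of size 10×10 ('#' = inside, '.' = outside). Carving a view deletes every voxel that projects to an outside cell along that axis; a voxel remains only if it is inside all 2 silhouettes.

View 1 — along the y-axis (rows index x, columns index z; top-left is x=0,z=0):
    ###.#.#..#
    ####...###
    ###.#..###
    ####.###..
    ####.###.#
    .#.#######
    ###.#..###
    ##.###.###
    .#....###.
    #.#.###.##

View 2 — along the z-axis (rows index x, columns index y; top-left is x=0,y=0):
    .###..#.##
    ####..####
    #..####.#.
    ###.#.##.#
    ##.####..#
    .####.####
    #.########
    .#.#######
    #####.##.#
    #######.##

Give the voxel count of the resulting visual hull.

full grid |V| = 1000
  1. axis=1 (XZ plane), |mask|=69  ⇒  voxels=690
  2. axis=2 (XY plane), |mask|=76  ⇒  voxels=525

|visual hull| = 525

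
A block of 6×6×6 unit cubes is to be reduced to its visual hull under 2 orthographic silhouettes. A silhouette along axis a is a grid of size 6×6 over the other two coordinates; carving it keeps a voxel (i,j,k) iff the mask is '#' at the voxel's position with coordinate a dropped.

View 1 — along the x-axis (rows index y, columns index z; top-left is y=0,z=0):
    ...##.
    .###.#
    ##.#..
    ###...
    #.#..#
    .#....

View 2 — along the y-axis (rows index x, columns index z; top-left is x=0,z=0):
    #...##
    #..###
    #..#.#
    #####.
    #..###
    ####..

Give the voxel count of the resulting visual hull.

initial block: 6^3 = 216
  1. axis=0 (YZ plane), |mask|=16  ⇒  voxels=96
  2. axis=1 (XZ plane), |mask|=23  ⇒  voxels=59

|visual hull| = 59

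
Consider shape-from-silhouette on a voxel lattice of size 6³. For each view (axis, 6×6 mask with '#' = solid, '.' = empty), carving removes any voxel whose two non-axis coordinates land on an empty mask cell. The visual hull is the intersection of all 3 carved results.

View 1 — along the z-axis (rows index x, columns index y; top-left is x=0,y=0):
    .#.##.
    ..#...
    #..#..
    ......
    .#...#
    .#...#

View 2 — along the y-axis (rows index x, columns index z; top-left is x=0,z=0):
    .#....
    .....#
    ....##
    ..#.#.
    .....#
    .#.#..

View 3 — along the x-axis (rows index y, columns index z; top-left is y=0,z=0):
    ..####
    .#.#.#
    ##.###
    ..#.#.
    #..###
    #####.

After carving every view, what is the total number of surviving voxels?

|visual hull| = 10

before carving: 216 voxels (6×6×6)
step 1: project along z, AND mask (10/36) → |grid| = 60
step 2: project along y, AND mask (9/36) → |grid| = 14
step 3: project along x, AND mask (23/36) → |grid| = 10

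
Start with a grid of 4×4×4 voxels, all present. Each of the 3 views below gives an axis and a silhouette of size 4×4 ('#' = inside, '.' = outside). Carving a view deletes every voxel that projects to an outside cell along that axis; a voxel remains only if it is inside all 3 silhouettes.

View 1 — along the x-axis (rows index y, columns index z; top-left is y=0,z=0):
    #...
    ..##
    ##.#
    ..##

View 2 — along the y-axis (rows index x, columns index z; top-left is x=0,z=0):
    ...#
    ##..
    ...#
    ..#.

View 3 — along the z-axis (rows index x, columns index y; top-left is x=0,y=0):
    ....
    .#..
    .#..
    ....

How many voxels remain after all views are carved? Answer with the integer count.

1 voxels

full grid |V| = 64
step 1: project along x, AND mask (8/16) → |grid| = 32
step 2: project along y, AND mask (5/16) → |grid| = 11
step 3: project along z, AND mask (2/16) → |grid| = 1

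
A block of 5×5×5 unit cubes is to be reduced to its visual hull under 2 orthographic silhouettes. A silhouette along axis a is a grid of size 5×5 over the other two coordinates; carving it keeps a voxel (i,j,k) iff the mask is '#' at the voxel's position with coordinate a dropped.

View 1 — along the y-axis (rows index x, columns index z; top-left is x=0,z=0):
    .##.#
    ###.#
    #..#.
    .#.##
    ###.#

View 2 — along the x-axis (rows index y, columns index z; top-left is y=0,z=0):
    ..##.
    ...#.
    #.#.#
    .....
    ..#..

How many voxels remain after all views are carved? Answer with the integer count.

start: 5×5×5 = 125 voxels
  1. axis=1 (XZ plane), |mask|=16  ⇒  voxels=80
  2. axis=0 (YZ plane), |mask|=7  ⇒  voxels=20

voxel count = 20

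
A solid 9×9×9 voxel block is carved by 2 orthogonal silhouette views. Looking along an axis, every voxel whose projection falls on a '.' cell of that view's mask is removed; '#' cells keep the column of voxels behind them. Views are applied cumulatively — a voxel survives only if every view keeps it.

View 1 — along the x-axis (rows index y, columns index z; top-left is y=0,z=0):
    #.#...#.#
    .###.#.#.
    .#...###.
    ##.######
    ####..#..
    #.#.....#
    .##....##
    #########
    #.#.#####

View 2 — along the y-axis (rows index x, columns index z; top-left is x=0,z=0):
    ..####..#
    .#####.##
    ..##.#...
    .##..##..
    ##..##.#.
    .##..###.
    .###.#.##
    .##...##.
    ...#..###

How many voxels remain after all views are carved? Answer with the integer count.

|visual hull| = 239

start: 9×9×9 = 729 voxels
[1] x-view keeps 49 columns → grid now 441
[2] y-view keeps 43 columns → grid now 239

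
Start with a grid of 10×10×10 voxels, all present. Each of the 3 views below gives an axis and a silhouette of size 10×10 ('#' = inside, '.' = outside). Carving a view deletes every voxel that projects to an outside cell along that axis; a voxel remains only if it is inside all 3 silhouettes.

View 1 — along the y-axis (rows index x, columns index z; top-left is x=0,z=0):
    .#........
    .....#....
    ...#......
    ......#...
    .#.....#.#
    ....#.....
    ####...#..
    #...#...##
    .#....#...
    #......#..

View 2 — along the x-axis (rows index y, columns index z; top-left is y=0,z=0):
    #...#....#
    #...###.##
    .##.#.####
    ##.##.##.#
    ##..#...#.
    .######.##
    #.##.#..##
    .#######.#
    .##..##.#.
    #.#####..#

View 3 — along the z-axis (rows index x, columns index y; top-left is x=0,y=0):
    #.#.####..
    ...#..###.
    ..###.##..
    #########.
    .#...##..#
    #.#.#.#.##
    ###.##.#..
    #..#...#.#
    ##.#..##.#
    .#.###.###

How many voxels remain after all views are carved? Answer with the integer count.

full grid |V| = 1000
after view 1 [y-axis, 21 of 100 cells solid] → remaining = 210
after view 2 [x-axis, 61 of 100 cells solid] → remaining = 125
after view 3 [z-axis, 57 of 100 cells solid] → remaining = 62

voxel count = 62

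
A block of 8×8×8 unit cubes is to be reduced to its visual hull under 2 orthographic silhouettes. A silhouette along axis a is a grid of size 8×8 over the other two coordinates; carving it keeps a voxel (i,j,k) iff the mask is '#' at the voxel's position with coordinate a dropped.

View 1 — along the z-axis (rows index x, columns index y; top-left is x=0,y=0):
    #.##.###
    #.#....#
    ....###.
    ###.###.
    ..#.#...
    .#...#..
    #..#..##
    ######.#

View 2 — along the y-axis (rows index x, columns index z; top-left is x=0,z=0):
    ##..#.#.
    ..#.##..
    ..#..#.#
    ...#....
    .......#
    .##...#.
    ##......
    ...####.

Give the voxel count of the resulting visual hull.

92 voxels

full grid |V| = 512
V1 z: intersect with XY mask (33 set) -- 264 left
V2 y: intersect with XZ mask (21 set) -- 92 left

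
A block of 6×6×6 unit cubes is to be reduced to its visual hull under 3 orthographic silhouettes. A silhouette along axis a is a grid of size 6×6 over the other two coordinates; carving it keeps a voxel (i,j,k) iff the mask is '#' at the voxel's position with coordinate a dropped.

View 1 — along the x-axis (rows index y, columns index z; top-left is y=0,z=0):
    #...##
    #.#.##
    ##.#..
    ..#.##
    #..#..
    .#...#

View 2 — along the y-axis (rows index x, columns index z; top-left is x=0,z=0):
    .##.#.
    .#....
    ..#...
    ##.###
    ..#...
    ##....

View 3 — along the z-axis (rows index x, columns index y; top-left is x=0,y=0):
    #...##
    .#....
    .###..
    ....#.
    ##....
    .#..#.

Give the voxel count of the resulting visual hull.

full grid |V| = 216
V1 x: intersect with YZ mask (17 set) -- 102 left
V2 y: intersect with XZ mask (13 set) -- 34 left
V3 z: intersect with XY mask (12 set) -- 9 left

remaining voxels: 9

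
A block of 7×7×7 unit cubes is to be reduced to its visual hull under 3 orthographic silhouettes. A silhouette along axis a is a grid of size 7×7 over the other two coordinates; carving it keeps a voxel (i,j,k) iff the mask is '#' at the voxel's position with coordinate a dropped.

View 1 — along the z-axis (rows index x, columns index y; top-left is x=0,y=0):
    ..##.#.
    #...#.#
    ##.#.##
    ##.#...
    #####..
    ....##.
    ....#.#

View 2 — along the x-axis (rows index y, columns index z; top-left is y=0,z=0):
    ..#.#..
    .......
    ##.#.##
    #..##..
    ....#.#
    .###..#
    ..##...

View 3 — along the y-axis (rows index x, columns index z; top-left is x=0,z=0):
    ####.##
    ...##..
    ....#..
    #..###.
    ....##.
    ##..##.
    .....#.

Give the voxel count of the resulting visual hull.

voxel count = 26

start: 7×7×7 = 343 voxels
step 1: project along z, AND mask (23/49) → |grid| = 161
step 2: project along x, AND mask (18/49) → |grid| = 56
step 3: project along y, AND mask (20/49) → |grid| = 26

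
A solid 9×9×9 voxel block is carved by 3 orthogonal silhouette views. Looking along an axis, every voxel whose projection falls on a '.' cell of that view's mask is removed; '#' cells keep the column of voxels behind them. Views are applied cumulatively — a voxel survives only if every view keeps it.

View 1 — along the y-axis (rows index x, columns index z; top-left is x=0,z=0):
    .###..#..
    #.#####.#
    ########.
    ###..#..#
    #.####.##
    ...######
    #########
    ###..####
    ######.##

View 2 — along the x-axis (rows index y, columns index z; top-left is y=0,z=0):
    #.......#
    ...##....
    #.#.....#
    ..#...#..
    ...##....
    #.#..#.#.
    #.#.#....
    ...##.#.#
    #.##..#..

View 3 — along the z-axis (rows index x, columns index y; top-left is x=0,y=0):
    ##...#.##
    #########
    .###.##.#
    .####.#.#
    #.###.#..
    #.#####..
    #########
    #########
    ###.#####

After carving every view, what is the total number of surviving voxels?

initial block: 9^3 = 729
[1] y-view keeps 61 columns → grid now 549
[2] x-view keeps 26 columns → grid now 180
[3] z-view keeps 63 columns → grid now 142

142 voxels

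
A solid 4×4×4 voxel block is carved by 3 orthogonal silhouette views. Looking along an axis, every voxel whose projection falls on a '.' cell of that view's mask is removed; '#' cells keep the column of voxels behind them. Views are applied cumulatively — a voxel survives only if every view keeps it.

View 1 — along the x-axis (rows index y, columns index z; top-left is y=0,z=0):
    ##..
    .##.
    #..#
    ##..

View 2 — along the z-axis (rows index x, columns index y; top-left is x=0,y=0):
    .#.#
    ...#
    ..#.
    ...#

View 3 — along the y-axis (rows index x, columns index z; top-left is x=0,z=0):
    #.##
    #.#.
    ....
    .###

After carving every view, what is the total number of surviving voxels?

before carving: 64 voxels (4×4×4)
step 1: project along x, AND mask (8/16) → |grid| = 32
step 2: project along z, AND mask (5/16) → |grid| = 10
step 3: project along y, AND mask (8/16) → |grid| = 4

remaining voxels: 4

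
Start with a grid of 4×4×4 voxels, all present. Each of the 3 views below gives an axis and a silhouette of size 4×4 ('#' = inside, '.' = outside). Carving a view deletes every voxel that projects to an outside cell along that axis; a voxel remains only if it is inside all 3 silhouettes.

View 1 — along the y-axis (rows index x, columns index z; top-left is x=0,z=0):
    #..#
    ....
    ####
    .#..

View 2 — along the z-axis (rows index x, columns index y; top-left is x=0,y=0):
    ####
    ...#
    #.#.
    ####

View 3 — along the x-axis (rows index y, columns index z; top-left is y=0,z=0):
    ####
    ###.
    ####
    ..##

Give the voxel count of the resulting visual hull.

start: 4×4×4 = 64 voxels
after view 1 [y-axis, 7 of 16 cells solid] → remaining = 28
after view 2 [z-axis, 11 of 16 cells solid] → remaining = 20
after view 3 [x-axis, 13 of 16 cells solid] → remaining = 17

remaining voxels: 17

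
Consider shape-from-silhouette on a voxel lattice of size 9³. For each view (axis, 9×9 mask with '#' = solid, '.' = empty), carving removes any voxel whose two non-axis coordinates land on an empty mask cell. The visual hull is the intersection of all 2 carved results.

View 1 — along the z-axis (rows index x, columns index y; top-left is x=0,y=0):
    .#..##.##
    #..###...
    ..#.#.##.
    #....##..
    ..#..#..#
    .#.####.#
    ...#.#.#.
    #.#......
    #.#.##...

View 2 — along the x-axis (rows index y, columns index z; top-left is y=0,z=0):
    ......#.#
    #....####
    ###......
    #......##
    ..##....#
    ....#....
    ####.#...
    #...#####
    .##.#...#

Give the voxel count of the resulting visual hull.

voxel count = 106

full grid |V| = 729
  1. axis=2 (XY plane), |mask|=34  ⇒  voxels=306
  2. axis=0 (YZ plane), |mask|=32  ⇒  voxels=106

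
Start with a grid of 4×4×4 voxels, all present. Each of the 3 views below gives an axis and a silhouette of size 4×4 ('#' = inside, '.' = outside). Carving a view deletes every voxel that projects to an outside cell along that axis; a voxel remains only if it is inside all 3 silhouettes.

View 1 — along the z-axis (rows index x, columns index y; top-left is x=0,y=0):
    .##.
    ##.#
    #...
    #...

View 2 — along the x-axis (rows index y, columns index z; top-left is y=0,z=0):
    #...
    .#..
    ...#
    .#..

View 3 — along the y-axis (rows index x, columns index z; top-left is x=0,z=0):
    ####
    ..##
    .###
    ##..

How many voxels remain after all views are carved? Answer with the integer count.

initial block: 4^3 = 64
V1 z: intersect with XY mask (7 set) -- 28 left
V2 x: intersect with YZ mask (4 set) -- 7 left
V3 y: intersect with XZ mask (11 set) -- 3 left

remaining voxels: 3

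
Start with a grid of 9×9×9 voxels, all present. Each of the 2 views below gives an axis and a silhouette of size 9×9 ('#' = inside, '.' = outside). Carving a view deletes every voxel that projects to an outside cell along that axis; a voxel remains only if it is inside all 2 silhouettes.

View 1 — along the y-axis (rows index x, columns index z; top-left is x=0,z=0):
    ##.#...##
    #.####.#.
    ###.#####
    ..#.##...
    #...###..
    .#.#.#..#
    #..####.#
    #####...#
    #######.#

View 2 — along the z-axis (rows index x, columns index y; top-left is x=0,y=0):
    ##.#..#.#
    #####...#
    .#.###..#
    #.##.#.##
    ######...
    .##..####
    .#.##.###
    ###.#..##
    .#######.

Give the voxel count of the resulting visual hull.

initial block: 9^3 = 729
  1. axis=1 (XZ plane), |mask|=50  ⇒  voxels=450
  2. axis=2 (XY plane), |mask|=53  ⇒  voxels=295

295 voxels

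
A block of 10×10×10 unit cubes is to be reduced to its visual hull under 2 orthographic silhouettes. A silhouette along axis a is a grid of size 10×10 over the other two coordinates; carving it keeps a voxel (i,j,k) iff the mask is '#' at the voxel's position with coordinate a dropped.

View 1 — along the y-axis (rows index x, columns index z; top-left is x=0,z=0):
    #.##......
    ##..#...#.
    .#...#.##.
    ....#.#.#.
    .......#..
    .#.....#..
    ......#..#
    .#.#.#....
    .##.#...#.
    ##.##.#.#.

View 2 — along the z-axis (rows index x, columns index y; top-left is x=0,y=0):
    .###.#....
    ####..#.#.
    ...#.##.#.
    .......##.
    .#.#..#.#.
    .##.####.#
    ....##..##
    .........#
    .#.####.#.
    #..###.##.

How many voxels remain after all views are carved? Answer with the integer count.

start: 10×10×10 = 1000 voxels
carve view 1 (along y, XZ-mask fill 32/100): 320 voxels remain
carve view 2 (along z, XY-mask fill 44/100): 147 voxels remain

|visual hull| = 147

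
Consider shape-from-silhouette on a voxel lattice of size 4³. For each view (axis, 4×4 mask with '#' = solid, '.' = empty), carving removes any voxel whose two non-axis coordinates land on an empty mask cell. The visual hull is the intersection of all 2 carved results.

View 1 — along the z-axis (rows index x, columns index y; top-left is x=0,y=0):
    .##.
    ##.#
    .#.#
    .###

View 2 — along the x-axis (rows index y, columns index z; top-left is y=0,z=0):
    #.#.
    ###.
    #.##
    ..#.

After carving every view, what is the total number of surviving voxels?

23 voxels

before carving: 64 voxels (4×4×4)
step 1: project along z, AND mask (10/16) → |grid| = 40
step 2: project along x, AND mask (9/16) → |grid| = 23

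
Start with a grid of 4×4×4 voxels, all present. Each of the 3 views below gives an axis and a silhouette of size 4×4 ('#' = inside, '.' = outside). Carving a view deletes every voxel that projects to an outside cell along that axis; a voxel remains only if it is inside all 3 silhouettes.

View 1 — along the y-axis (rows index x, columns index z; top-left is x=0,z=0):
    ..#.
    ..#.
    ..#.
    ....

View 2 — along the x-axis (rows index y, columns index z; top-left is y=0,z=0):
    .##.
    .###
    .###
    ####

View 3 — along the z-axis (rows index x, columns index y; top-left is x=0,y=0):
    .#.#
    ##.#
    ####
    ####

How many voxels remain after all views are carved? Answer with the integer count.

9 voxels

start: 4×4×4 = 64 voxels
  1. axis=1 (XZ plane), |mask|=3  ⇒  voxels=12
  2. axis=0 (YZ plane), |mask|=12  ⇒  voxels=12
  3. axis=2 (XY plane), |mask|=13  ⇒  voxels=9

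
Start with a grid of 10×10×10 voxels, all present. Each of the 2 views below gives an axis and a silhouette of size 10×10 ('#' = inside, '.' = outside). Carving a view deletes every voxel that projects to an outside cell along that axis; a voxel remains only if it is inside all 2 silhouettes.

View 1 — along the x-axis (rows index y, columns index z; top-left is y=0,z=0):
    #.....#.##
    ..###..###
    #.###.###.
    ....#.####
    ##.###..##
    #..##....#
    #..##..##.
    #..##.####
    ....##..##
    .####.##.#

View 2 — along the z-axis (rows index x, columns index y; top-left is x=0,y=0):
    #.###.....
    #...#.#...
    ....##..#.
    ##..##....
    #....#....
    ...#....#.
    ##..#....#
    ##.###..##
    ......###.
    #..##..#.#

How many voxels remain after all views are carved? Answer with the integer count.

before carving: 1000 voxels (10×10×10)
carve view 1 (along x, YZ-mask fill 56/100): 560 voxels remain
carve view 2 (along z, XY-mask fill 37/100): 199 voxels remain

|visual hull| = 199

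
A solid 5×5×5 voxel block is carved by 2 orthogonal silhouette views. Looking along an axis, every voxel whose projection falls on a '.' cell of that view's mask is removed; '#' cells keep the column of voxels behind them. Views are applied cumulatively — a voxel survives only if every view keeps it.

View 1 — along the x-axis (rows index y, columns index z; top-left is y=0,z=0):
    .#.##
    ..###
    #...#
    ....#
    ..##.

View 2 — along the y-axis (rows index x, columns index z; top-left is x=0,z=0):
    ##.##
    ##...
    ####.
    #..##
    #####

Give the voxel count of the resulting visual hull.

before carving: 125 voxels (5×5×5)
carve view 1 (along x, YZ-mask fill 11/25): 55 voxels remain
carve view 2 (along y, XZ-mask fill 18/25): 37 voxels remain

|visual hull| = 37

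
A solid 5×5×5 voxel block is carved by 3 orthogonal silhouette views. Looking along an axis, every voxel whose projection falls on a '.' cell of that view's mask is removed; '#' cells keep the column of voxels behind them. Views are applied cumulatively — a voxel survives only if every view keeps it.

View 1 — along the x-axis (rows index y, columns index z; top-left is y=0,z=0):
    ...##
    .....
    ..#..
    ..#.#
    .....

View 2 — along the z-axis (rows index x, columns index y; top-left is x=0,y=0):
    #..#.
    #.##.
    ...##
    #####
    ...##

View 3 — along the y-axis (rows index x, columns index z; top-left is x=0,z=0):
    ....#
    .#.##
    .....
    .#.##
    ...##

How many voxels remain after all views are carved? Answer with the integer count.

voxel count = 9

start: 5×5×5 = 125 voxels
[1] x-view keeps 5 columns → grid now 25
[2] z-view keeps 14 columns → grid now 18
[3] y-view keeps 9 columns → grid now 9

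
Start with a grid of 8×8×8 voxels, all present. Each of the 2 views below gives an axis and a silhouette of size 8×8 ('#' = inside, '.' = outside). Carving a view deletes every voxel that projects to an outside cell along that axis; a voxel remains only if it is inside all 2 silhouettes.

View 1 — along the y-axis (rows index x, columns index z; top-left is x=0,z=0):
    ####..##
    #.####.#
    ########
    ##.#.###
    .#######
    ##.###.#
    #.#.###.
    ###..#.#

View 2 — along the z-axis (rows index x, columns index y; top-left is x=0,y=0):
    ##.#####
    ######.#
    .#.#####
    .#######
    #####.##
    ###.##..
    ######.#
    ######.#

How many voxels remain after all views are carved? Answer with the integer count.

voxel count = 323

before carving: 512 voxels (8×8×8)
V1 y: intersect with XZ mask (49 set) -- 392 left
V2 z: intersect with XY mask (53 set) -- 323 left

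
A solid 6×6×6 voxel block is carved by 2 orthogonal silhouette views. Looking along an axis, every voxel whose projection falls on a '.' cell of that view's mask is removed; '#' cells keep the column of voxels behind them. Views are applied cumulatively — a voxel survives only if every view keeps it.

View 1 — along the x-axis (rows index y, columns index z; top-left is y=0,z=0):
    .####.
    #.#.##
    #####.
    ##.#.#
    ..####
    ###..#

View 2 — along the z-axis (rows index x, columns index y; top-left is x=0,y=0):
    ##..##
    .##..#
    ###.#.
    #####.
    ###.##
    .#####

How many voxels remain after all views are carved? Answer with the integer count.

full grid |V| = 216
  1. axis=0 (YZ plane), |mask|=25  ⇒  voxels=150
  2. axis=2 (XY plane), |mask|=26  ⇒  voxels=109

109 voxels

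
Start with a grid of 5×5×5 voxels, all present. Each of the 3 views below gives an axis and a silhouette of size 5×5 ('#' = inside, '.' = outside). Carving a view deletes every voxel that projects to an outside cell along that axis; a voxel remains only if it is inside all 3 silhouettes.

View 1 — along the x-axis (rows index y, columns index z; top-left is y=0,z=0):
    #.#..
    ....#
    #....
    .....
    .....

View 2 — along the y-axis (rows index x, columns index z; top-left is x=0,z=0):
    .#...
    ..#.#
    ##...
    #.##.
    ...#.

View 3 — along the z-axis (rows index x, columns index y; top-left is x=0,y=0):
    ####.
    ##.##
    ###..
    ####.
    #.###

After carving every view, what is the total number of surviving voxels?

remaining voxels: 7

before carving: 125 voxels (5×5×5)
V1 x: intersect with YZ mask (4 set) -- 20 left
V2 y: intersect with XZ mask (9 set) -- 7 left
V3 z: intersect with XY mask (19 set) -- 7 left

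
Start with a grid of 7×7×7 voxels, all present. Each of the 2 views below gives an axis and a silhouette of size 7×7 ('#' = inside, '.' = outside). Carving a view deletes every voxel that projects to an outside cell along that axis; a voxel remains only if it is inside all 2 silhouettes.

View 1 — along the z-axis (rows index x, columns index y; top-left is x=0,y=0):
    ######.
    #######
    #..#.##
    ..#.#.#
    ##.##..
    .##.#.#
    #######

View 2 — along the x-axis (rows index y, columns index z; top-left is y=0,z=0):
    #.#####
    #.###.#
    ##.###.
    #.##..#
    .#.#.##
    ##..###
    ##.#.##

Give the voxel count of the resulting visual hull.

start: 7×7×7 = 343 voxels
V1 z: intersect with XY mask (35 set) -- 245 left
V2 x: intersect with YZ mask (34 set) -- 169 left

voxel count = 169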